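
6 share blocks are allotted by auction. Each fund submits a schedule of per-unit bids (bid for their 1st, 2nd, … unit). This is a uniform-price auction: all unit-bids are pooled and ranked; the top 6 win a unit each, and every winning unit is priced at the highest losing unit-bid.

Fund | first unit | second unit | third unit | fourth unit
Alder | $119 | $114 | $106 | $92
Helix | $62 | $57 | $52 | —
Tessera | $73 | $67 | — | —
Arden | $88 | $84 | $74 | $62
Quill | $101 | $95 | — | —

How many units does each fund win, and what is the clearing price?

Merging the schedules and taking the best 6: 119 (Alder-1), 114 (Alder-2), 106 (Alder-3), 101 (Quill-1), 95 (Quill-2), 92 (Alder-4)
Highest rejected unit-bid = $88.
Allocation: Alder 4, Quill 2.

Alder 4, Quill 2; clearing price $88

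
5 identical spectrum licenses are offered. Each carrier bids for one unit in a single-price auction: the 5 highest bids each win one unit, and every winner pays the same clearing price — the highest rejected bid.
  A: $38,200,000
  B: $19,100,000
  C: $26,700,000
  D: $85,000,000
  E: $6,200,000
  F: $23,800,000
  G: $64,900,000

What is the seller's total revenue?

Total revenue: $95,500,000

Bids ranked high→low: 85,000,000 (D), 64,900,000 (G), 38,200,000 (A), 26,700,000 (C), 23,800,000 (F), 19,100,000 (B), 6,200,000 (E)
The 5 highest are D, G, A, C, F.
First losing bid is B's $19,100,000, which sets the uniform price.
Total revenue = 5 × $19,100,000 = $95,500,000.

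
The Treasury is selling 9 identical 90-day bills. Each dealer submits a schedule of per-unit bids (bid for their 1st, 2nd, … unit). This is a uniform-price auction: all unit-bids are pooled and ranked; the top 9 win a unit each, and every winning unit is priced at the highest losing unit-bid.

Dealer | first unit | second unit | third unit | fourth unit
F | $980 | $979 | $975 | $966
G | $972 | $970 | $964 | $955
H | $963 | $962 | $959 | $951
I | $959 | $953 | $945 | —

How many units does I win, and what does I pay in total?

I: 0 units, pays $0

Pooled unit-bids ranked (top 9): 980 (F-1), 979 (F-2), 975 (F-3), 972 (G-1), 970 (G-2), 966 (F-4), 964 (G-3), 963 (H-1), 962 (H-2)
The (k+1)-th unit-bid is $959.
I wins 0 unit(s) at $959 each.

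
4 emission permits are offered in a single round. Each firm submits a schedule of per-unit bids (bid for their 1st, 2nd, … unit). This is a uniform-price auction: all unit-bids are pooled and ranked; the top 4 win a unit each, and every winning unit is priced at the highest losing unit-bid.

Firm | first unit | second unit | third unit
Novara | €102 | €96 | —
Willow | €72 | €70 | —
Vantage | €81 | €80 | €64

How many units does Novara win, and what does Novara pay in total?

All unit-bids, highest first — top 4: 102 (Novara-1), 96 (Novara-2), 81 (Vantage-1), 80 (Vantage-2)
First bid not allocated: €72.
Novara wins 2 unit(s) at €72 each.

Novara: 2 units, pays €144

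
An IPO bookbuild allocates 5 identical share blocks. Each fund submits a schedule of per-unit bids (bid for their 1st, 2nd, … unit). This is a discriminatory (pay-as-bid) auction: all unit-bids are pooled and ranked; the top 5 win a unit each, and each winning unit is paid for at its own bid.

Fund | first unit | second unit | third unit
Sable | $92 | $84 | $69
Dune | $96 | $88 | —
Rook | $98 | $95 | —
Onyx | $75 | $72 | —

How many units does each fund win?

Pooled unit-bids ranked (top 5): 98 (Rook-1), 96 (Dune-1), 95 (Rook-2), 92 (Sable-1), 88 (Dune-2)
Next rejected bid: $84 (not a price — pay-as-bid).
Allocation: Dune 2, Rook 2, Sable 1.

Dune 2, Rook 2, Sable 1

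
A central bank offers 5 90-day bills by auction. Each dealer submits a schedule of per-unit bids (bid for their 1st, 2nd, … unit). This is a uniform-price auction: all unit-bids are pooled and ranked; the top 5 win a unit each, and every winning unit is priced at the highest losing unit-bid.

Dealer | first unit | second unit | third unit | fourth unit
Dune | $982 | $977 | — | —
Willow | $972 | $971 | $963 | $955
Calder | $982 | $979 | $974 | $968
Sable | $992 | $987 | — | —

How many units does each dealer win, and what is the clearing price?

All unit-bids, highest first — top 5: 992 (Sable-1), 987 (Sable-2), 982 (Dune-1), 982 (Calder-1), 979 (Calder-2)
Highest rejected unit-bid = $977.
Allocation: Calder 2, Dune 1, Sable 2.

Calder 2, Dune 1, Sable 2; clearing price $977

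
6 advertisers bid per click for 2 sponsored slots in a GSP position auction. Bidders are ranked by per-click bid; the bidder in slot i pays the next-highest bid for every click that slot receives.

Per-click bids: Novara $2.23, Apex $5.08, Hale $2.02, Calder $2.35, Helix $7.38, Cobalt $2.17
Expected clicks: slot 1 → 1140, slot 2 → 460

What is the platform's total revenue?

Ranked by bid: $7.38 (Helix) > $5.08 (Apex) > $2.35 (Calder) > …
Slot 1: Helix pays $5.08 × 1140 = $5791.20
Slot 2: Apex pays $2.35 × 460 = $1081.00
Total = $6872.20

Total revenue: $6872.20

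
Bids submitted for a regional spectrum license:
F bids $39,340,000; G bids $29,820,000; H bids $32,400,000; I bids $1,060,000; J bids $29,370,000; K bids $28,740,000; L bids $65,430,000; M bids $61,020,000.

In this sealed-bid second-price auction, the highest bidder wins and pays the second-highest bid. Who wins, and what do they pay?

L pays $61,020,000

Rule: the highest bidder wins and pays the second-highest bid.
Sorting bids: 65,430,000 (L) > 61,020,000 (M) > 39,340,000 (F) > 32,400,000 (H) > 29,820,000 (G) > 29,370,000 (J) > …
L is highest; pays the second-highest bid, $61,020,000.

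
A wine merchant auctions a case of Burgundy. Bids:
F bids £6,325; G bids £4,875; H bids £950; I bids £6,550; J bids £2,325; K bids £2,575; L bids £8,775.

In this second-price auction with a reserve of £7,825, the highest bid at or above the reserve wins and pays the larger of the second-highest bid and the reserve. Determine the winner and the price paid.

L pays £7,825

Second-price auction with a reserve of £7,825: the highest bid at or above the reserve wins and pays the larger of the second-highest bid and the reserve.
Bids ranked: 8,775 (L) > 6,550 (I) > 6,325 (F) > 4,875 (G) > 2,575 (K) > 2,325 (J) > …
Highest eligible bid: L at £8,775.
max(second-highest £6,550, reserve £7,825) = £7,825.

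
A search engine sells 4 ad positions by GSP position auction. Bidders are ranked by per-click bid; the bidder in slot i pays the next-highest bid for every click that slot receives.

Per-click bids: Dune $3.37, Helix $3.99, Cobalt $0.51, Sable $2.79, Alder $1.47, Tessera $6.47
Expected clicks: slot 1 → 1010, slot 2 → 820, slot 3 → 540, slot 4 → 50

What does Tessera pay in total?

Tessera pays $4029.90

Ranked by bid: $6.47 (Tessera) > $3.99 (Helix) > $3.37 (Dune) > $2.79 (Sable) > $1.47 (Alder) > …
Tessera holds slot 1 → pays next bid $3.99 × 1010 clicks = $4029.90.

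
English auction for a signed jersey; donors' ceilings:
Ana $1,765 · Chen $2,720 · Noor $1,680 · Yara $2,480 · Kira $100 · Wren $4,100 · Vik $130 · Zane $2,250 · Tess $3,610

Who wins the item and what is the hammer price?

Wren wins at $3,610

Limits in order: 4,100 (Wren) > 3,610 (Tess) > 2,720 (Chen) > 2,480 (Yara) > 2,250 (Zane) > 1,765 (Ana) > …
Tess is the last rival to drop out, at $3,610; Wren remains and wins at that price.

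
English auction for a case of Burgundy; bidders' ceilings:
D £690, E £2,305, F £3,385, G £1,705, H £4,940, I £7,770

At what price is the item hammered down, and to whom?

Sorting limits: 7,770 (I) > 4,940 (H) > 3,385 (F) > 2,305 (E) > 1,705 (G) > 690 (D)
Bidding ends when H exits at £4,940; I takes it.

I wins at £4,940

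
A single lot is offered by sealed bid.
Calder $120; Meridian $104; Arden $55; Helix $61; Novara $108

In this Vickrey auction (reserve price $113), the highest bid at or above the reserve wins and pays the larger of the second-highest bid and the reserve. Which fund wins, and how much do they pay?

Calder pays $113

Bids ranked: 120 (Calder) > 108 (Novara) > 104 (Meridian) > 61 (Helix) > 55 (Arden)
Highest eligible bid: Calder at $120.
max(second-highest $108, reserve $113) = $113.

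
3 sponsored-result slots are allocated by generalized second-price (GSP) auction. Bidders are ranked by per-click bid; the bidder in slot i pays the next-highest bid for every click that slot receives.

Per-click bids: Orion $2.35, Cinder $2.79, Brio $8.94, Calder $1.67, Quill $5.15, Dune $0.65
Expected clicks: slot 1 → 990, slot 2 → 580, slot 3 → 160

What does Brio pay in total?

Sorting advertisers: $8.94 (Brio) > $5.15 (Quill) > $2.79 (Cinder) > $2.35 (Orion) > …
Brio holds slot 1 → pays next bid $5.15 × 990 clicks = $5098.50.

Brio pays $5098.50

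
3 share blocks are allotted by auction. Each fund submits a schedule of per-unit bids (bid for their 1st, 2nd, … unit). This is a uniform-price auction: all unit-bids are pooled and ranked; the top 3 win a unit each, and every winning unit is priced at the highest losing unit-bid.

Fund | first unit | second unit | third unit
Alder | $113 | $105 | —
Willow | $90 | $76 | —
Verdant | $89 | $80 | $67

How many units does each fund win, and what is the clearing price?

Alder 2, Willow 1; clearing price $89

All unit-bids, highest first — top 3: 113 (Alder-1), 105 (Alder-2), 90 (Willow-1)
The (k+1)-th unit-bid is $89.
Allocation: Alder 2, Willow 1.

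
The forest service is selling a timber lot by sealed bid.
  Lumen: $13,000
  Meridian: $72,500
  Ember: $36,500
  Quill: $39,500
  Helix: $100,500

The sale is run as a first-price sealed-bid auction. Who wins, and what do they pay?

Helix pays $100,500

Bids in order: 100,500 (Helix) > 72,500 (Meridian) > 39,500 (Quill) > 36,500 (Ember) > 13,000 (Lumen)
Helix is highest → pays own bid, $100,500.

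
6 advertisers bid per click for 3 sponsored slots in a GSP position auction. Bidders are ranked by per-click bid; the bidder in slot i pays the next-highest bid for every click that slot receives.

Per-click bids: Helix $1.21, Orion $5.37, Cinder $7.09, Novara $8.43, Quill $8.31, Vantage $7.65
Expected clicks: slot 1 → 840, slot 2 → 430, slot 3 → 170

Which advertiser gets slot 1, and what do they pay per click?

Per-click bids in order: $8.43 (Novara) > $8.31 (Quill) > $7.65 (Vantage) > $7.09 (Cinder) > …
Slot 1 goes to the first-ranked bidder, Novara, who pays the next bid down: $8.31/click.

Novara; $8.31 per click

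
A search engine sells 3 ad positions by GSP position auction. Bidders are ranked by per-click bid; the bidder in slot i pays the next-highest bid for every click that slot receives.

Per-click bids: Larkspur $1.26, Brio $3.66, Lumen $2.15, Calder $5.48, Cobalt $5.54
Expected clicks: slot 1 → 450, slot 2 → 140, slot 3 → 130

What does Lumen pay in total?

Lumen pays $0.00

Sorting advertisers: $5.54 (Cobalt) > $5.48 (Calder) > $3.66 (Brio) > $2.15 (Lumen) > …
Lumen ranks below slot 3 → no slot, pays nothing.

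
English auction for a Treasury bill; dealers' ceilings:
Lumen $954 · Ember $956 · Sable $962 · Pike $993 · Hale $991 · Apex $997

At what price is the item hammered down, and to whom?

Sorting limits: 997 (Apex) > 993 (Pike) > 991 (Hale) > 962 (Sable) > 956 (Ember) > 954 (Lumen)
Bidding ends when Pike exits at $993; Apex takes it.

Apex wins at $993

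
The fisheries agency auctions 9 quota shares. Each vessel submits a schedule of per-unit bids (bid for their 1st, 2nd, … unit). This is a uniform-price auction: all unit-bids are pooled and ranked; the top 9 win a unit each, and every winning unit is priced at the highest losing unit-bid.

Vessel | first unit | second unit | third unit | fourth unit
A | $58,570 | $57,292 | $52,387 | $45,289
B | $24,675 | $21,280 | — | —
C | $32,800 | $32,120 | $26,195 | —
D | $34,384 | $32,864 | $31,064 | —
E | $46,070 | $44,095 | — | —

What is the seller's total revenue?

Total revenue: $289,080

Pooled unit-bids ranked (top 9): 58,570 (A-1), 57,292 (A-2), 52,387 (A-3), 46,070 (E-1), 45,289 (A-4), 44,095 (E-2), 34,384 (D-1), 32,864 (D-2), 32,800 (C-1)
Highest rejected unit-bid = $32,120.
Allocation: A 4, C 1, D 2, E 2. Every unit priced at $32,120.
Revenue = 9 × 32,120 = $289,080.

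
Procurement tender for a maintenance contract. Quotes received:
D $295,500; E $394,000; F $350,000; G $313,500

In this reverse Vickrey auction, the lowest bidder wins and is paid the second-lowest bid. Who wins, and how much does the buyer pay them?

D is paid $313,500

Bids in order: 295,500 (D) < 313,500 (G) < 350,000 (F) < 394,000 (E)
D wins with the lowest bid; price is set by the runner-up at $313,500.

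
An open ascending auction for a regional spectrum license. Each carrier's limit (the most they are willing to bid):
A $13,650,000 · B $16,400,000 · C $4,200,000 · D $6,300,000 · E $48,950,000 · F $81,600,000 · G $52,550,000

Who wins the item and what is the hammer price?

Limits ranked: 81,600,000 (F) > 52,550,000 (G) > 48,950,000 (E) > 16,400,000 (B) > 13,650,000 (A) > 6,300,000 (D) > …
Bidding ends when G exits at $52,550,000; F takes it.

F wins at $52,550,000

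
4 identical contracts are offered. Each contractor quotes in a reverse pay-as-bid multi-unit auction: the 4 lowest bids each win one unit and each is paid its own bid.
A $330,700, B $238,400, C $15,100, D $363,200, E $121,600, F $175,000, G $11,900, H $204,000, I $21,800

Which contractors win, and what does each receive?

Bids ranked low→high: 11,900 (G), 15,100 (C), 21,800 (I), 121,600 (E), 175,000 (F), 204,000 (H), …
Lowest 4: G, C, I, E.
Each winner is paid its own bid: G $11,900, C $15,100, I $21,800, E $121,600.

G $11,900, C $15,100, I $21,800, E $121,600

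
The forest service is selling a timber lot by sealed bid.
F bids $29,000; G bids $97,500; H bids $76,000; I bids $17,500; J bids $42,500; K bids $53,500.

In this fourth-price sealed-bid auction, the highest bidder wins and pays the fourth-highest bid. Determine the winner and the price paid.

Bids ranked: 97,500 (G) > 76,000 (H) > 53,500 (K) > 42,500 (J) > 29,000 (F) > 17,500 (I)
G is highest; pays the fourth-highest bid, $42,500.

G pays $42,500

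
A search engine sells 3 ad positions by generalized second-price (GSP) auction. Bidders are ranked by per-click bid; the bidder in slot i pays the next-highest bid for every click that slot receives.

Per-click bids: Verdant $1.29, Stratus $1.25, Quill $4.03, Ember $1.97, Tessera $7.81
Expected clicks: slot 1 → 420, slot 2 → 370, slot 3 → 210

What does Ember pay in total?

Ember pays $270.90

Ranked by bid: $7.81 (Tessera) > $4.03 (Quill) > $1.97 (Ember) > $1.29 (Verdant) > …
Ember holds slot 3 → pays next bid $1.29 × 210 clicks = $270.90.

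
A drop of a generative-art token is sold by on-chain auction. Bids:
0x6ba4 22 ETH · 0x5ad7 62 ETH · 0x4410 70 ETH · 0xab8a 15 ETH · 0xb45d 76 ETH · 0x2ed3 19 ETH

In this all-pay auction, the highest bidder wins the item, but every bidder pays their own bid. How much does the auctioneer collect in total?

Bids ranked: 76 (0xb45d) > 70 (0x4410) > 62 (0x5ad7) > 22 (0x6ba4) > 19 (0x2ed3) > 15 (0xab8a)
0xb45d wins with the top bid; all bids are sunk regardless.
Every bidder forfeits their bid regardless of winning.
Revenue = 22 + 62 + 70 + 15 + 76 + 19 = 264 ETH.

Total revenue: 264 ETH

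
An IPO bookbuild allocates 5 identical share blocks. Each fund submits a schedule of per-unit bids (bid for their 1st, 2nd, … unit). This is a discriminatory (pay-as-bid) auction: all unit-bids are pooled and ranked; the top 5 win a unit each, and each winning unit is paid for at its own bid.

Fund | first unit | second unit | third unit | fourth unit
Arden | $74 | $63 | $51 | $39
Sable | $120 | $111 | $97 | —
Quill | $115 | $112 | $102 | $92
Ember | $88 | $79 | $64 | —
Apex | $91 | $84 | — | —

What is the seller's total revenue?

Total revenue: $560

Merging the schedules and taking the best 5: 120 (Sable-1), 115 (Quill-1), 112 (Quill-2), 111 (Sable-2), 102 (Quill-3)
Next rejected bid: $97 (not a price — pay-as-bid).
Each winning unit pays its own bid.
Revenue = 120 + 115 + 112 + 111 + 102 = $560.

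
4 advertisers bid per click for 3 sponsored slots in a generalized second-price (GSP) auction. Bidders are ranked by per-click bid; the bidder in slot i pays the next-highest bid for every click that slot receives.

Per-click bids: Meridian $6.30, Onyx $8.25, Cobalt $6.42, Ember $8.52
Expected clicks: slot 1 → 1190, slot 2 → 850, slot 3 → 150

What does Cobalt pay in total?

Cobalt pays $945.00

Per-click bids in order: $8.52 (Ember) > $8.25 (Onyx) > $6.42 (Cobalt) > $6.30 (Meridian)
Cobalt holds slot 3 → pays next bid $6.30 × 150 clicks = $945.00.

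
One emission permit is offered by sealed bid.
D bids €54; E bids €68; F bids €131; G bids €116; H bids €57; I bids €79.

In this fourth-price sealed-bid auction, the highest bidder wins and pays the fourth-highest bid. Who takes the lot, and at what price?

F pays €68

Fourth-price sealed-bid auction: the highest bidder wins and pays the fourth-highest bid.
Bids in order: 131 (F) > 116 (G) > 79 (I) > 68 (E) > 57 (H) > 54 (D)
F wins; payment is bid #4 in the ranking = €68.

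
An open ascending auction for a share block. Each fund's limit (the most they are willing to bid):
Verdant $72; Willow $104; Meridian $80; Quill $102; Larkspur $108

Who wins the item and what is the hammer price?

Rule: the price rises until one bidder remains; the winner pays the price at which the last rival dropped out.
Limits in order: 108 (Larkspur) > 104 (Willow) > 102 (Quill) > 80 (Meridian) > 72 (Verdant)
Once the price passes $104, only Larkspur is left; the hammer falls at Willow's limit of $104.

Larkspur wins at $104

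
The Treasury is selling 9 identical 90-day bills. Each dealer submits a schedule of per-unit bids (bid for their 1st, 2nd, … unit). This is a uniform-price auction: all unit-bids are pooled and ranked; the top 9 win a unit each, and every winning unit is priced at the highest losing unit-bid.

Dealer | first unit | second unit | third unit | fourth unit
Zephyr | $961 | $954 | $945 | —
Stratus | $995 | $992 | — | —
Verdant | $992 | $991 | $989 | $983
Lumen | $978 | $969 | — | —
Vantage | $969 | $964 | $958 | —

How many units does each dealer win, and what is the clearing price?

Pooled unit-bids ranked (top 9): 995 (Stratus-1), 992 (Stratus-2), 992 (Verdant-1), 991 (Verdant-2), 989 (Verdant-3), 983 (Verdant-4), 978 (Lumen-1), 969 (Lumen-2), 969 (Vantage-1)
The (k+1)-th unit-bid is $964.
Allocation: Lumen 2, Stratus 2, Vantage 1, Verdant 4.

Lumen 2, Stratus 2, Vantage 1, Verdant 4; clearing price $964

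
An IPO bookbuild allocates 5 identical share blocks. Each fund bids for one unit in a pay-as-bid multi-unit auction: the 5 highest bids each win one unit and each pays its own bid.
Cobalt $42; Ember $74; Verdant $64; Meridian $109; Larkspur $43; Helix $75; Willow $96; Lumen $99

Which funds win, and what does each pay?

Meridian $109, Lumen $99, Willow $96, Helix $75, Ember $74

Ordering the bids: 109 (Meridian), 99 (Lumen), 96 (Willow), 75 (Helix), 74 (Ember), 64 (Verdant), 43 (Larkspur), …
Top 5: Meridian, Lumen, Willow, Helix, Ember.
Each winner pays its own bid: Meridian $109, Lumen $99, Willow $96, Helix $75, Ember $74.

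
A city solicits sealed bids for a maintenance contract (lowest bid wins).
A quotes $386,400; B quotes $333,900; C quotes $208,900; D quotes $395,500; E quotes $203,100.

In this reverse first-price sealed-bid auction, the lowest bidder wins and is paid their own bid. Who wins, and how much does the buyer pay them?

Sorting bids: 203,100 (E) < 208,900 (C) < 333,900 (B) < 386,400 (A) < 395,500 (D)
E has the lowest bid and is paid exactly that: $203,100.

E is paid $203,100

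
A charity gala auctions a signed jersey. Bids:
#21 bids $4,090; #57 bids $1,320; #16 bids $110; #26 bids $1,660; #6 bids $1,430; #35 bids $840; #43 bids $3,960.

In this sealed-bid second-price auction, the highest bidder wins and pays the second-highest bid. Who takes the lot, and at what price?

Rule: the highest bidder wins and pays the second-highest bid.
Bids in order: 4,090 (#21) > 3,960 (#43) > 1,660 (#26) > 1,430 (#6) > 1,320 (#57) > 840 (#35) > …
Second-price: #21 pays #43's bid of $3,960.

#21 pays $3,960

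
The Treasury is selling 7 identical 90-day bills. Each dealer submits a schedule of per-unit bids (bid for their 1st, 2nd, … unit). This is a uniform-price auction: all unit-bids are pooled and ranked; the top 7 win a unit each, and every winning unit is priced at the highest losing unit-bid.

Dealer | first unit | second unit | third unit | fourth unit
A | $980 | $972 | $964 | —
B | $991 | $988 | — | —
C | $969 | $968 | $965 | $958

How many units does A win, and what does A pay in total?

All unit-bids, highest first — top 7: 991 (B-1), 988 (B-2), 980 (A-1), 972 (A-2), 969 (C-1), 968 (C-2), 965 (C-3)
First bid not allocated: $964.
A wins 2 unit(s) at $964 each.

A: 2 units, pays $1,928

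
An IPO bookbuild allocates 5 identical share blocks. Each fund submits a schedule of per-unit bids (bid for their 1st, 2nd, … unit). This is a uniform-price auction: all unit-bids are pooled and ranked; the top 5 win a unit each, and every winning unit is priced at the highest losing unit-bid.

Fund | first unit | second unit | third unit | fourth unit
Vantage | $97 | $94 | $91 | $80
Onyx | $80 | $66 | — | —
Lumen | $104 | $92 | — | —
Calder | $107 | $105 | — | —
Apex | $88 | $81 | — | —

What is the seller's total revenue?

Merging the schedules and taking the best 5: 107 (Calder-1), 105 (Calder-2), 104 (Lumen-1), 97 (Vantage-1), 94 (Vantage-2)
Highest rejected unit-bid = $92.
Allocation: Calder 2, Lumen 1, Vantage 2. Every unit priced at $92.
Revenue = 5 × 92 = $460.

Total revenue: $460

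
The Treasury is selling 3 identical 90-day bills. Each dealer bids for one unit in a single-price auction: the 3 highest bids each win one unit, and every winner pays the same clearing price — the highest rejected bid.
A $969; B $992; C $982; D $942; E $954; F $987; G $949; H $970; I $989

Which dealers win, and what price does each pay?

B, I, F; each pays $982

Ordering the bids: 992 (B), 989 (I), 987 (F), 982 (C), 970 (H), …
Winners (3 units): B, I, F.
First losing bid is C's $982, which sets the uniform price.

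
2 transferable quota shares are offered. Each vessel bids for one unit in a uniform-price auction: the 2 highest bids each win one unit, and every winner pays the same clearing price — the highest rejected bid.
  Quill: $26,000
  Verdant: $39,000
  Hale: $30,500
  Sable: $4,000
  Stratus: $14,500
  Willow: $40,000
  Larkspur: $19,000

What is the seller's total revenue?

Sorting: 40,000 (Willow), 39,000 (Verdant), 30,500 (Hale), 26,000 (Quill), …
The 2 highest are Willow, Verdant.
First losing bid is Hale's $30,500, which sets the uniform price.
Total revenue = 2 × $30,500 = $61,000.

Total revenue: $61,000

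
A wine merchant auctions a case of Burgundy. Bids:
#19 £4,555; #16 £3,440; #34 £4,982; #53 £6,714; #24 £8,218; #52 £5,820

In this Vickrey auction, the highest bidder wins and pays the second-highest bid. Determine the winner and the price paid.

Bids in order: 8,218 (#24) > 6,714 (#53) > 5,820 (#52) > 4,982 (#34) > 4,555 (#19) > 3,440 (#16)
Second-price: #24 pays #53's bid of £6,714.

#24 pays £6,714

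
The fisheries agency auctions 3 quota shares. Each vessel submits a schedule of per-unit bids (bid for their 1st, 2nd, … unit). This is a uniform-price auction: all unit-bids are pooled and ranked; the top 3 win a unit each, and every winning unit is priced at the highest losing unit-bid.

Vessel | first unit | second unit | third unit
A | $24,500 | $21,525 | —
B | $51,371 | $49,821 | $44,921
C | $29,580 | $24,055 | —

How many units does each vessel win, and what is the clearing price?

Merging the schedules and taking the best 3: 51,371 (B-1), 49,821 (B-2), 44,921 (B-3)
First bid not allocated: $29,580.
Allocation: B 3.

B 3; clearing price $29,580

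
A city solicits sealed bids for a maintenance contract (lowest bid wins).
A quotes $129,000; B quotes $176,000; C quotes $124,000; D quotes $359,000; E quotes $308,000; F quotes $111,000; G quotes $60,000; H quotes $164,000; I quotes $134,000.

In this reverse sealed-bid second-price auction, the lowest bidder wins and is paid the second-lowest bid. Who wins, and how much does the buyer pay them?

G is paid $111,000

Bids in order: 60,000 (G) < 111,000 (F) < 124,000 (C) < 129,000 (A) < 134,000 (I) < 164,000 (H) < …
G is lowest; is paid the second-lowest bid, $111,000.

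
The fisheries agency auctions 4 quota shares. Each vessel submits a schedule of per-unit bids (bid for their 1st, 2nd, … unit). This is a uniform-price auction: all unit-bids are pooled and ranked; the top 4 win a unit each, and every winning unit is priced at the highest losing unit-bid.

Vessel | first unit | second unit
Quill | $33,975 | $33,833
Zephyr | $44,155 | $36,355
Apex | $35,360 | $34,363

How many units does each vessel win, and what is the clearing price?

Merging the schedules and taking the best 4: 44,155 (Zephyr-1), 36,355 (Zephyr-2), 35,360 (Apex-1), 34,363 (Apex-2)
Highest rejected unit-bid = $33,975.
Allocation: Apex 2, Zephyr 2.

Apex 2, Zephyr 2; clearing price $33,975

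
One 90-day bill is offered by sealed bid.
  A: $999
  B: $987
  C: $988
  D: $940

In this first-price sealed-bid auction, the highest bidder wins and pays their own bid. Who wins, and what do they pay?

Bids in order: 999 (A) > 988 (C) > 987 (B) > 940 (D)
A is highest → pays own bid, $999.

A pays $999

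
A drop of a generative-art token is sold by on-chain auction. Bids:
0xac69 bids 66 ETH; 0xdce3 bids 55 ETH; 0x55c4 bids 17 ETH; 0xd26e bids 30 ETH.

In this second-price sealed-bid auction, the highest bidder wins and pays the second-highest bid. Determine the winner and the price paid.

Bids in order: 66 (0xac69) > 55 (0xdce3) > 30 (0xd26e) > 17 (0x55c4)
0xac69 is highest; pays the second-highest bid, 55 ETH.

0xac69 pays 55 ETH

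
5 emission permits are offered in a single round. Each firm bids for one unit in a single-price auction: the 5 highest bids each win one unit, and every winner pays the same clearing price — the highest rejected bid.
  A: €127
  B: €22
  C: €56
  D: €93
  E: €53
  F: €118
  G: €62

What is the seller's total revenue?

Total revenue: €265

Sorting: 127 (A), 118 (F), 93 (D), 62 (G), 56 (C), 53 (E), 22 (B)
The 5 highest are A, F, D, G, C.
Highest unsuccessful bid: €53 → clearing price.
Total revenue = 5 × €53 = €265.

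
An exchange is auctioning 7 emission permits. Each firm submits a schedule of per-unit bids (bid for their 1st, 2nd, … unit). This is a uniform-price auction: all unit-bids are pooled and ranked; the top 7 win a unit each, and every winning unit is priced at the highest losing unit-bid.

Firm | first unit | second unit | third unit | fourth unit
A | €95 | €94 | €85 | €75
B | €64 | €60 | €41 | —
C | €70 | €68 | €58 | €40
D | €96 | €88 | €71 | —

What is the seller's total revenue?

Total revenue: €490

All unit-bids, highest first — top 7: 96 (D-1), 95 (A-1), 94 (A-2), 88 (D-2), 85 (A-3), 75 (A-4), 71 (D-3)
The (k+1)-th unit-bid is €70.
Allocation: A 4, D 3. Every unit priced at €70.
Revenue = 7 × 70 = €490.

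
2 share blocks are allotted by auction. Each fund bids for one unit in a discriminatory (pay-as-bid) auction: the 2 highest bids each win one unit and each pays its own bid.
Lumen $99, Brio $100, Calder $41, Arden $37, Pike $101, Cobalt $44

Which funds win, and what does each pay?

Pike $101, Brio $100

Bids ranked high→low: 101 (Pike), 100 (Brio), 99 (Lumen), 44 (Cobalt), …
The 2 highest are Pike, Brio.
Each winner pays its own bid: Pike $101, Brio $100.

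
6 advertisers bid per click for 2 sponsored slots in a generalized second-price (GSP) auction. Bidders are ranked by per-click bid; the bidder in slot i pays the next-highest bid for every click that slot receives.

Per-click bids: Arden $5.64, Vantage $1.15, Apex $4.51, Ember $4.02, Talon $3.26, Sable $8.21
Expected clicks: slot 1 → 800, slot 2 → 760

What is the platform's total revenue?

Sorting advertisers: $8.21 (Sable) > $5.64 (Arden) > $4.51 (Apex) > …
Slot 1: Sable pays $5.64 × 800 = $4512.00
Slot 2: Arden pays $4.51 × 760 = $3427.60
Total = $7939.60

Total revenue: $7939.60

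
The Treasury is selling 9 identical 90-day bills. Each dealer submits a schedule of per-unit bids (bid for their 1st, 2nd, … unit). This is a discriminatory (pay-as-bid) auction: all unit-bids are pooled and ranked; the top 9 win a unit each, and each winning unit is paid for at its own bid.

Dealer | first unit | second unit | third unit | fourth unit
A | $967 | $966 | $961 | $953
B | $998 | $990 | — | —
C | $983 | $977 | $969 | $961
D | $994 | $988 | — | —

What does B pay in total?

Pooled unit-bids ranked (top 9): 998 (B-1), 994 (D-1), 990 (B-2), 988 (D-2), 983 (C-1), 977 (C-2), 969 (C-3), 967 (A-1), 966 (A-2)
Next rejected bid: $961 (not a price — pay-as-bid).
B's winning unit-bids: 998 + 990 = $1,988.

B pays $1,988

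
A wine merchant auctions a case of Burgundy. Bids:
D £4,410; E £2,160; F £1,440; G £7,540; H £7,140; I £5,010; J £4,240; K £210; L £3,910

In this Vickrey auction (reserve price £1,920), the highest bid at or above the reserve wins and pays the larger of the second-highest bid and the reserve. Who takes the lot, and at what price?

G pays £7,140

Bids in order: 7,540 (G) > 7,140 (H) > 5,010 (I) > 4,410 (D) > 4,240 (J) > 3,910 (L) > …
Highest eligible bid: G at £7,540.
Second-highest bid £7,140 exceeds the reserve £1,920 → payment £7,140.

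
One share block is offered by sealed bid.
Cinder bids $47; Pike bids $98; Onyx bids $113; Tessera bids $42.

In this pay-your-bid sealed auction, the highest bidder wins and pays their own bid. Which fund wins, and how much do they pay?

Bids in order: 113 (Onyx) > 98 (Pike) > 47 (Cinder) > 42 (Tessera)
Onyx has the highest bid and pays exactly that: $113.

Onyx pays $113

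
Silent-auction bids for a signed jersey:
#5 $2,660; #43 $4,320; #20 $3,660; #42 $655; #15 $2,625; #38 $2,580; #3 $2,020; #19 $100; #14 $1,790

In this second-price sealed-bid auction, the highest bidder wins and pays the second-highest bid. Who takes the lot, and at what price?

Rule: the highest bidder wins and pays the second-highest bid.
Sorting bids: 4,320 (#43) > 3,660 (#20) > 2,660 (#5) > 2,625 (#15) > 2,580 (#38) > 2,020 (#3) > …
#43 is highest; pays the second-highest bid, $3,660.

#43 pays $3,660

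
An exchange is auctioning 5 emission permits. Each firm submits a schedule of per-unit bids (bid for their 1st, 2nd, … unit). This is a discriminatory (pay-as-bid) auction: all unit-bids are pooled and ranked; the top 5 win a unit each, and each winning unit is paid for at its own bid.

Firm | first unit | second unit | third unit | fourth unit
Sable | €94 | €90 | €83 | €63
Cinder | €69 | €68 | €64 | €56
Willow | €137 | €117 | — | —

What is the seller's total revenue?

Total revenue: €521

All unit-bids, highest first — top 5: 137 (Willow-1), 117 (Willow-2), 94 (Sable-1), 90 (Sable-2), 83 (Sable-3)
Next rejected bid: €69 (not a price — pay-as-bid).
Each winning unit pays its own bid.
Revenue = 137 + 117 + 94 + 90 + 83 = €521.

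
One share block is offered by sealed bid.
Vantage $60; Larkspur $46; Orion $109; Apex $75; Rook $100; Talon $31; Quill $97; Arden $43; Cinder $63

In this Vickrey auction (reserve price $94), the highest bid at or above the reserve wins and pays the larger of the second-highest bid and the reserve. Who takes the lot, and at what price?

Rule: the highest bid at or above the reserve wins and pays the larger of the second-highest bid and the reserve.
Bids in order: 109 (Orion) > 100 (Rook) > 97 (Quill) > 75 (Apex) > 63 (Cinder) > 60 (Vantage) > …
Highest eligible bid: Orion at $109.
Second-highest bid $100 exceeds the reserve $94 → payment $100.

Orion pays $100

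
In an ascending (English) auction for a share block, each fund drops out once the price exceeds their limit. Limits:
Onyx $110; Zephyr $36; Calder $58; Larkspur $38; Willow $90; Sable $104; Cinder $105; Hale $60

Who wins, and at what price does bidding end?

Onyx wins at $105

Sorting limits: 110 (Onyx) > 105 (Cinder) > 104 (Sable) > 90 (Willow) > 60 (Hale) > 58 (Calder) > …
Cinder is the last rival to drop out, at $105; Onyx remains and wins at that price.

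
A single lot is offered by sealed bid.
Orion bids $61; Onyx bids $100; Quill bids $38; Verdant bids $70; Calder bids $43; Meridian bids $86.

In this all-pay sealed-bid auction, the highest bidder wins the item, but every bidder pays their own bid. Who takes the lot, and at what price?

Bids ranked: 100 (Onyx) > 86 (Meridian) > 70 (Verdant) > 61 (Orion) > 43 (Calder) > 38 (Quill)
Onyx is highest and takes the item; every bidder forfeits their bid.

Onyx pays $100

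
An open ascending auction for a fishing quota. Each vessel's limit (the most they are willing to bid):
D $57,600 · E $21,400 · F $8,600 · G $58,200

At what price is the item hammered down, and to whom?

Limits ranked: 58,200 (G) > 57,600 (D) > 21,400 (E) > 8,600 (F)
D is the last rival to drop out, at $57,600; G remains and wins at that price.

G wins at $57,600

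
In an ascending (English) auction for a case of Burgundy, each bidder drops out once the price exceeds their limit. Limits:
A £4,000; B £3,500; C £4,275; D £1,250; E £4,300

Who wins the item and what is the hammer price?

Limits in order: 4,300 (E) > 4,275 (C) > 4,000 (A) > 3,500 (B) > 1,250 (D)
Bidding ends when C exits at £4,275; E takes it.

E wins at £4,275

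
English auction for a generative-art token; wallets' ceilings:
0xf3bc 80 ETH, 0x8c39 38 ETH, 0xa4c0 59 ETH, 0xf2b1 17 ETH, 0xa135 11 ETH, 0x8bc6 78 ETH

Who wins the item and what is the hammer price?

0xf3bc wins at 78 ETH

Limits ranked: 80 (0xf3bc) > 78 (0x8bc6) > 59 (0xa4c0) > 38 (0x8c39) > 17 (0xf2b1) > 11 (0xa135)
Once the price passes 78 ETH, only 0xf3bc is left; the hammer falls at 0x8bc6's limit of 78 ETH.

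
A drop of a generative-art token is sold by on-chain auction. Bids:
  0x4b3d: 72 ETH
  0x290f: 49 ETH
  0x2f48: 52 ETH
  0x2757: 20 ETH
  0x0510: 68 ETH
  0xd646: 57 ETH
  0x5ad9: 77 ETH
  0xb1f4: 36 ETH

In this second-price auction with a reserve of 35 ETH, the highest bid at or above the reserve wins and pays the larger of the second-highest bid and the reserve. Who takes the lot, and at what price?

0x5ad9 pays 72 ETH

Rule: the highest bid at or above the reserve wins and pays the larger of the second-highest bid and the reserve.
Bids in order: 77 (0x5ad9) > 72 (0x4b3d) > 68 (0x0510) > 57 (0xd646) > 52 (0x2f48) > 49 (0x290f) > …
Highest eligible bid: 0x5ad9 at 77 ETH.
Second-highest bid 72 ETH exceeds the reserve 35 ETH → payment 72 ETH.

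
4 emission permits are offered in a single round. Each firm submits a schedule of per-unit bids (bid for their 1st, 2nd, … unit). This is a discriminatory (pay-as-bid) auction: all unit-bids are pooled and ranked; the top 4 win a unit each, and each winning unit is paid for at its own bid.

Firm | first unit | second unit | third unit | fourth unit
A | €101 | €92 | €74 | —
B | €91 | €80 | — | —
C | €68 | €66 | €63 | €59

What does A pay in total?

All unit-bids, highest first — top 4: 101 (A-1), 92 (A-2), 91 (B-1), 80 (B-2)
Next rejected bid: €74 (not a price — pay-as-bid).
A's winning unit-bids: 101 + 92 = €193.

A pays €193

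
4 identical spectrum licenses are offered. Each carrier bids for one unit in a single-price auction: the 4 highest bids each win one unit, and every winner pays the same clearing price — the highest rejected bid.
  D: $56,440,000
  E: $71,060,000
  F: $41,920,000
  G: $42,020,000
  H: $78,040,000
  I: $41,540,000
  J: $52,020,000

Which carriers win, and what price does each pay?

Sorting: 78,040,000 (H), 71,060,000 (E), 56,440,000 (D), 52,020,000 (J), 42,020,000 (G), 41,920,000 (F), …
Winners (4 units): H, E, D, J.
Highest unsuccessful bid: $42,020,000 → clearing price.

H, E, D, J; each pays $42,020,000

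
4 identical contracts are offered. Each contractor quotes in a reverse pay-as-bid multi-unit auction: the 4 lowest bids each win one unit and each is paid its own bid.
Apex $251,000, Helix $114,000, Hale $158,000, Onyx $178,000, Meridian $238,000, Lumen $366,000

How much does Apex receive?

Ordering the bids: 114,000 (Helix), 158,000 (Hale), 178,000 (Onyx), 238,000 (Meridian), 251,000 (Apex), 366,000 (Lumen)
Lowest 4: Helix, Hale, Onyx, Meridian.
Apex does not win → $0.

Apex is paid $0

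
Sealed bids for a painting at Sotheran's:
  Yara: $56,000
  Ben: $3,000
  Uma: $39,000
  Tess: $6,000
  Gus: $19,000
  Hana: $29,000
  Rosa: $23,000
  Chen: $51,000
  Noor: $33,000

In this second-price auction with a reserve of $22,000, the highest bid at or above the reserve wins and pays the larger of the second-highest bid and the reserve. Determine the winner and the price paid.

Yara pays $51,000

Second-price auction with a reserve of $22,000: the highest bid at or above the reserve wins and pays the larger of the second-highest bid and the reserve.
Bids ranked: 56,000 (Yara) > 51,000 (Chen) > 39,000 (Uma) > 33,000 (Noor) > 29,000 (Hana) > 23,000 (Rosa) > …
Highest eligible bid: Yara at $56,000.
Second-highest bid $51,000 exceeds the reserve $22,000 → payment $51,000.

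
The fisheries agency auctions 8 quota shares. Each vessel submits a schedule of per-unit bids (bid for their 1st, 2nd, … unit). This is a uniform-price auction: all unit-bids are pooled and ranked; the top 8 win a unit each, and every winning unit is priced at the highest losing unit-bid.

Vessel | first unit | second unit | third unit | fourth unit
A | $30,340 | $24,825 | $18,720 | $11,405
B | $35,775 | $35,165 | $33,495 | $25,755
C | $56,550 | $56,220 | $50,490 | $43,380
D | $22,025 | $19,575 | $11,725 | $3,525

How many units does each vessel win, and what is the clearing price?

Pooled unit-bids ranked (top 8): 56,550 (C-1), 56,220 (C-2), 50,490 (C-3), 43,380 (C-4), 35,775 (B-1), 35,165 (B-2), 33,495 (B-3), 30,340 (A-1)
The (k+1)-th unit-bid is $25,755.
Allocation: A 1, B 3, C 4.

A 1, B 3, C 4; clearing price $25,755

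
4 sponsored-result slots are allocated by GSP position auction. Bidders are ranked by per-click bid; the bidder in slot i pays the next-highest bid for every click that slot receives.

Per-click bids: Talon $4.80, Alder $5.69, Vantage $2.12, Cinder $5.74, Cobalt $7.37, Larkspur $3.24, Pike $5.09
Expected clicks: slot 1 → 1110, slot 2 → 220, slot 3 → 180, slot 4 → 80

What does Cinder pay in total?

Cinder pays $1251.80

Sorting advertisers: $7.37 (Cobalt) > $5.74 (Cinder) > $5.69 (Alder) > $5.09 (Pike) > $4.80 (Talon) > …
Cinder holds slot 2 → pays next bid $5.69 × 220 clicks = $1251.80.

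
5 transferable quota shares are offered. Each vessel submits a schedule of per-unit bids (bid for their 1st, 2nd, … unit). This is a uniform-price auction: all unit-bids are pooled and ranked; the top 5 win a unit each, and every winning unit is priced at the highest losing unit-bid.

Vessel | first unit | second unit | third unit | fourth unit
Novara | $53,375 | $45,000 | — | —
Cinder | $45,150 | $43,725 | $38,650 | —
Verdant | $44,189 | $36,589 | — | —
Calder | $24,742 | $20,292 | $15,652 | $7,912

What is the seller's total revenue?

Merging the schedules and taking the best 5: 53,375 (Novara-1), 45,150 (Cinder-1), 45,000 (Novara-2), 44,189 (Verdant-1), 43,725 (Cinder-2)
First bid not allocated: $38,650.
Allocation: Cinder 2, Novara 2, Verdant 1. Every unit priced at $38,650.
Revenue = 5 × 38,650 = $193,250.

Total revenue: $193,250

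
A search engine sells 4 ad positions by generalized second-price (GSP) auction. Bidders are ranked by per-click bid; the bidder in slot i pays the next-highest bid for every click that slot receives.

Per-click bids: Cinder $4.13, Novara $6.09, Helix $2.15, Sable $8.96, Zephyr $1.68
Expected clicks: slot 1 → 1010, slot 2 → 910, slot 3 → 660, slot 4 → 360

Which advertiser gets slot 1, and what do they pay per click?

Sable; $6.09 per click

Per-click bids in order: $8.96 (Sable) > $6.09 (Novara) > $4.13 (Cinder) > $2.15 (Helix) > $1.68 (Zephyr)
Slot 1 goes to the first-ranked bidder, Sable, who pays the next bid down: $6.09/click.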